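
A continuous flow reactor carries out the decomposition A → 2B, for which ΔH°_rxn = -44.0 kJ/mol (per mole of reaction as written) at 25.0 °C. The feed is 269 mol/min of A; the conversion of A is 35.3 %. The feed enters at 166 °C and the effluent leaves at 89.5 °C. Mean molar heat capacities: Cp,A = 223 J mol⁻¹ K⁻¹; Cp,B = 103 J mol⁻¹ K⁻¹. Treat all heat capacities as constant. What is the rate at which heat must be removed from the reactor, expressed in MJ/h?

Extent of reaction ξ = 0.353 × 269 = 94.957 mol/min
Reaction term: ξ·ΔH°_rxn = 94.957 × -44.0 = -4178.1 kJ/min
Sensible, feed 166→25 °C: -8458.2 kJ/min
Outlet flows (mol/min): A 174.04, B 189.91
Sensible, products 25→89.5 °C: 3765 kJ/min
Q = ΔH = -8871.2 kJ/min = -147.85 kW
Heat removed = 532.27 MJ/h

Q_out = 532 MJ/h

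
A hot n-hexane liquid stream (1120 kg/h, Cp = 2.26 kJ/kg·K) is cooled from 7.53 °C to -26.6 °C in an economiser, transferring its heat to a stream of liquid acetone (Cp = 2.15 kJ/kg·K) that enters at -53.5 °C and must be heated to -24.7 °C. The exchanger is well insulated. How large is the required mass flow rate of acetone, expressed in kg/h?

Heat released by hot stream: Q = 1120 × 2.26 × (7.53 − -26.6) = 86390 kJ/h
Energy balance on cold side (adiabatic exchanger): Q = ṁ_c·Cp_c·(T_c,out − T_c,in)
ṁ_c = 86390 / [2.15 × (-24.7 − -53.5)] = 1395.2 kg/h

ṁ_c = 1400 kg/h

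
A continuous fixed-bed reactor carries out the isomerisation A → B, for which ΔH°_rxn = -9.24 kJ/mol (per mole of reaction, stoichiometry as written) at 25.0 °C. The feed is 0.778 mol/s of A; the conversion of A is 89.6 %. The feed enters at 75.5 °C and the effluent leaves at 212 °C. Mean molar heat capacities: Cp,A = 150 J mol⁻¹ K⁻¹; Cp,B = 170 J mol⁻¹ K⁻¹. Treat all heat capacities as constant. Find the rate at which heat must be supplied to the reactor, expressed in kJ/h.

Q_in = 43500 kJ/h

Extent of reaction ξ = 0.896 × 0.778 = 0.69709 mol/s
Reaction term: ξ·ΔH°_rxn = 0.69709 × -9.24 = -6.4411 kJ/s
Sensible, feed 75.5→25 °C: -5.8934 kJ/s
Outlet flows (mol/s): A 0.080912, B 0.69709
Sensible, products 25→212 °C: 24.43 kJ/s
Q = ΔH = 12.096 kJ/s = 12.096 kW
Heat supplied = 43544 kJ/h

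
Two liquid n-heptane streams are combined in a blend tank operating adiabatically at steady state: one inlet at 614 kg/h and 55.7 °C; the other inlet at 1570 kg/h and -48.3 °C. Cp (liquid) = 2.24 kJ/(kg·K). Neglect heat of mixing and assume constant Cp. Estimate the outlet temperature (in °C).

T_out = -19.1 °C

Adiabatic, steady state ⇒ Σ ṁᵢCp,ᵢ(T_out − Tᵢ) = 0
T_out = Σ ṁᵢCp,ᵢTᵢ / Σ ṁᵢCp,ᵢ
      = -93254 / 4892.2 = -19.062 °C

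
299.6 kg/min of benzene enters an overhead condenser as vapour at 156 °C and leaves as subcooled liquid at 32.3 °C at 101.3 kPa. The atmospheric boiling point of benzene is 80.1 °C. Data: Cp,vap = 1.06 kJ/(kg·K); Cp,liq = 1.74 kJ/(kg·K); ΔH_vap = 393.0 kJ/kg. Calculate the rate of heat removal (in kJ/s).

Q_c = 2780 kJ/s

vapour 156→80.1 °C: -80.454 kJ/kg
condensation at 80.1 °C: -393 kJ/kg
liquid 80.1→32.3 °C: -83.172 kJ/kg
Δh = -80.454 + -393 + -83.172 = -556.63 kJ/kg
Q = ṁ·Δh = 299.6 kg/min × -556.63 kJ/kg = -166770 kJ/min
|Q| = 2779.4 kW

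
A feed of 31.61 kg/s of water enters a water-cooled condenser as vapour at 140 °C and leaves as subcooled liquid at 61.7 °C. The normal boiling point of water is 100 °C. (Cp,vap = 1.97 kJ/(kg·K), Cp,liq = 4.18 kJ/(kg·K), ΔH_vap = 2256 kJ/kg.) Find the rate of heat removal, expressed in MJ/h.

Q_c = 284000 MJ/h

vapour 140→100 °C: -78.8 kJ/kg
condensation at 100 °C: -2256 kJ/kg
liquid 100→61.7 °C: -160.09 kJ/kg
Δh = -78.8 + -2256 + -160.09 = -2494.9 kJ/kg
Q = ṁ·Δh = 31.61 kg/s × -2494.9 kJ/kg = -78864 kJ/s
|Q| = 78864 kW = 283910 MJ/h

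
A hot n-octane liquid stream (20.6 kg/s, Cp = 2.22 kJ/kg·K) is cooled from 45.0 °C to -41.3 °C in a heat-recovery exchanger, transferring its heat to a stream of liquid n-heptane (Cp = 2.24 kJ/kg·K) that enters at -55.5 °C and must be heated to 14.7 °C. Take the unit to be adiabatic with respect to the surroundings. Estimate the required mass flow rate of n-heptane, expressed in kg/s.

Heat released by hot stream: Q = 20.6 × 2.22 × (45.0 − -41.3) = 3946.7 kJ/s
Energy balance on cold side (adiabatic exchanger): Q = ṁ_c·Cp_c·(T_c,out − T_c,in)
ṁ_c = 3946.7 / [2.24 × (14.7 − -55.5)] = 25.098 kg/s

ṁ_c = 25.1 kg/s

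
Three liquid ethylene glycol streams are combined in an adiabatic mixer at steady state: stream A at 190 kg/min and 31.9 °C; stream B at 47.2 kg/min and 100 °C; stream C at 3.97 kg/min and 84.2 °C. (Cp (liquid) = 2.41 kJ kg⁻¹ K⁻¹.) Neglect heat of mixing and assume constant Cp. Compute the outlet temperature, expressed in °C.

No heat crosses the boundary, so H_out = H_in.
Σ ṁᵢCp,ᵢTᵢ = 190×2.41×31.9 + 47.2×2.41×100 + 3.97×2.41×84.2 = 26788
Σ ṁᵢCp,ᵢ = 190×2.41 + 47.2×2.41 + 3.97×2.41 = 581.22
T_out = 26788 / 581.22 = 46.089 °C

T_out = 46.1 °C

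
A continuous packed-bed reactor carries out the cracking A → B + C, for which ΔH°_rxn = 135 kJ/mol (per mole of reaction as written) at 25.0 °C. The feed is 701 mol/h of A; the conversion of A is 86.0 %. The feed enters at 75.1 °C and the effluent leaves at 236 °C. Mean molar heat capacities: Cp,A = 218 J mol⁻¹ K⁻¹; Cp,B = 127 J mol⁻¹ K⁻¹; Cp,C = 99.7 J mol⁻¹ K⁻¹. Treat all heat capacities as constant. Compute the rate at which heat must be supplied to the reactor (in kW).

Q_in = 29.7 kW

Extent of reaction ξ = 0.860 × 701 = 602.86 mol/h
Reaction term: ξ·ΔH°_rxn = 602.86 × 135 = 81386 kJ/h
Sensible, feed 75.1→25 °C: -7656.2 kJ/h
Outlet flows (mol/h): A 98.14, B 602.86, C 602.86
Sensible, products 25→236 °C: 33351 kJ/h
Q = ΔH = 107080 kJ/h = 29.745 kW
Heat supplied = 29.745 kW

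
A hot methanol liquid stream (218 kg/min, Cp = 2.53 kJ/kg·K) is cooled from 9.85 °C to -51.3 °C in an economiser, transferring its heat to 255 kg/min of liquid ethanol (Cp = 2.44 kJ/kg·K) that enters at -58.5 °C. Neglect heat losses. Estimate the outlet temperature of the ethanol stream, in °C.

Heat released by hot stream: Q = 218 × 2.53 × (9.85 − -51.3) = 33727 kJ/min
Energy balance on cold side (adiabatic exchanger): Q = ṁ_c·Cp_c·(T_c,out − T_c,in)
T_c,out = -58.5 + 33727/(255 × 2.44) = -4.2945 °C

T_c,out = -4.29 °C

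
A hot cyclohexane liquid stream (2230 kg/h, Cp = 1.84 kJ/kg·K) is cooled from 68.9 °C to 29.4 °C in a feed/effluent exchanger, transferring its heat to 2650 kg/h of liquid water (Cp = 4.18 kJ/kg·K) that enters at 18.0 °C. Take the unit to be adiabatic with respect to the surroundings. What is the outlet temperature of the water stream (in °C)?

Heat released by hot stream: Q = 2230 × 1.84 × (68.9 − 29.4) = 162080 kJ/h
Energy balance on cold side (adiabatic exchanger): Q = ṁ_c·Cp_c·(T_c,out − T_c,in)
T_c,out = 18.0 + 162080/(2650 × 4.18) = 32.632 °C

T_c,out = 32.6 °C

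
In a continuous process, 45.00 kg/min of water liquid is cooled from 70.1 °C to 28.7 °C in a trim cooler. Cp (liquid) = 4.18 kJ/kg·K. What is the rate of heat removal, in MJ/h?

Q_c = 467 MJ/h

Q = ṁ·Cp·ΔT = 45.00 × 4.18 × (28.7 − 70.1) = -7787.3 kJ/min
Converting: 7787.3 / 60 s = 129.79 kW
Cooling duty = 467.24 MJ/h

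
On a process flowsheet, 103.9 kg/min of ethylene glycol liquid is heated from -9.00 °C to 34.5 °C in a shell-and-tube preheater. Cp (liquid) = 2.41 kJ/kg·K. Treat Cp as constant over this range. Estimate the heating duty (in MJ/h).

Q = 654 MJ/h

Q = ṁ·Cp·ΔT = 103.9 × 2.41 × (34.5 − -9.00) = 10892 kJ/min
Converting: 10892 / 60 s = 181.54 kW
Heating duty = 653.54 MJ/h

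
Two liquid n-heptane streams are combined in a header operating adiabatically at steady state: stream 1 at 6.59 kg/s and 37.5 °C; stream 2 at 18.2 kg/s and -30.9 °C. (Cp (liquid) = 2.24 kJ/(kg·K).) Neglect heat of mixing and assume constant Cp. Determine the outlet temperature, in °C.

T_out = -12.7 °C

Energy balance with Q = 0: Σ ṁᵢCp,ᵢ(T_out − Tᵢ) = 0
T_out = Σ ṁᵢCp,ᵢTᵢ / Σ ṁᵢCp,ᵢ
      = -706.17 / 55.53 = -12.717 °C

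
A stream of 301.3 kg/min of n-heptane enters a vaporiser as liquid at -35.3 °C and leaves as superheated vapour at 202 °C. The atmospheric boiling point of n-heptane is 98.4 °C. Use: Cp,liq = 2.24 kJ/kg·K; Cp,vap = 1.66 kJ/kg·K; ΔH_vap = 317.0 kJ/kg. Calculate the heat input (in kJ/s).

Q = 3960 kJ/s

liquid -35.3→98.4 °C: 299.49 kJ/kg
vaporisation at 98.4 °C: 317 kJ/kg
vapour 98.4→202 °C: 171.98 kJ/kg
Δh = 299.49 + 317 + 171.98 = 788.46 kJ/kg
Q = ṁ·Δh = 301.3 kg/min × 788.46 kJ/kg = 237560 kJ/min
|Q| = 3959.4 kW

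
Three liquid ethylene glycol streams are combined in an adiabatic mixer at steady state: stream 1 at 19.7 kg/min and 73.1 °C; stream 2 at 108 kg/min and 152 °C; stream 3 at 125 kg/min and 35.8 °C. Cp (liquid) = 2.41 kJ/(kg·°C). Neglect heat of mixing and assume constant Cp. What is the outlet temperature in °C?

T_out = 88.4 °C

Adiabatic, steady state ⇒ Σ ṁᵢCp,ᵢ(T_out − Tᵢ) = 0
T_out = Σ ṁᵢCp,ᵢTᵢ / Σ ṁᵢCp,ᵢ
      = 53818 / 609.01 = 88.37 °C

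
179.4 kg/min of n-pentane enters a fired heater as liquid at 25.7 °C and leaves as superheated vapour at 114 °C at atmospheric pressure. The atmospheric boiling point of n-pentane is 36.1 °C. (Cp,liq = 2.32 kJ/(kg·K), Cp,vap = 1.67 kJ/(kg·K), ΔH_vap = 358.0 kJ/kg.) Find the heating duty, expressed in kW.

liquid 25.7→36.1 °C: 24.128 kJ/kg
vaporisation at 36.1 °C: 358 kJ/kg
vapour 36.1→114 °C: 130.09 kJ/kg
Δh = 24.128 + 358 + 130.09 = 512.22 kJ/kg
Q = ṁ·Δh = 179.4 kg/min × 512.22 kJ/kg = 91892 kJ/min
|Q| = 1531.5 kW

Q = 1530 kW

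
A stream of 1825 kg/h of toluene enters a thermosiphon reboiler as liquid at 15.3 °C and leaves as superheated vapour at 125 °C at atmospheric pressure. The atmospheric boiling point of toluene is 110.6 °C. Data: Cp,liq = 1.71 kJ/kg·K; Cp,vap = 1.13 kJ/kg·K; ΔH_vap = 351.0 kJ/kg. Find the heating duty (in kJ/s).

liquid 15.3→110.6 °C: 162.96 kJ/kg
vaporisation at 110.6 °C: 351 kJ/kg
vapour 110.6→125 °C: 16.272 kJ/kg
Δh = 162.96 + 351 + 16.272 = 530.24 kJ/kg
Q = ṁ·Δh = 1825 kg/h × 530.24 kJ/kg = 967680 kJ/h
|Q| = 268.8 kW

Q = 269 kJ/s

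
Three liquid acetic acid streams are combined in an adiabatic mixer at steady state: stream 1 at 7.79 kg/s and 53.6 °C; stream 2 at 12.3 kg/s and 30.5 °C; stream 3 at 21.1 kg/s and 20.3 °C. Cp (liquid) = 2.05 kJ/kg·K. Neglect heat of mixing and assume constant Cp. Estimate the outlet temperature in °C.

T_out = 29.6 °C

No heat crosses the boundary, so H_out = H_in.
Σ ṁᵢCp,ᵢTᵢ = 7.79×2.05×53.6 + 12.3×2.05×30.5 + 21.1×2.05×20.3 = 2503.1
Σ ṁᵢCp,ᵢ = 7.79×2.05 + 12.3×2.05 + 21.1×2.05 = 84.439
T_out = 2503.1 / 84.439 = 29.644 °C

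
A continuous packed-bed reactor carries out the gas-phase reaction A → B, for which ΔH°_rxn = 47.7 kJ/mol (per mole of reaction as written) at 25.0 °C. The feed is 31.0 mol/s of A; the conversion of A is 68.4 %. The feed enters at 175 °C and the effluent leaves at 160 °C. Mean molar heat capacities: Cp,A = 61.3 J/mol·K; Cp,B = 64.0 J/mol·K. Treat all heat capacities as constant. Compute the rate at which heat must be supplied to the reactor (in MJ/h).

Extent of reaction ξ = 0.684 × 31.0 = 21.204 mol/s
Reaction term: ξ·ΔH°_rxn = 21.204 × 47.7 = 1011.4 kJ/s
Sensible, feed 175→25 °C: -285.05 kJ/s
Outlet flows (mol/s): A 9.796, B 21.204
Sensible, products 25→160 °C: 264.27 kJ/s
Q = ΔH = 990.66 kJ/s = 990.66 kW
Heat supplied = 3566.4 MJ/h

Q_in = 3570 MJ/h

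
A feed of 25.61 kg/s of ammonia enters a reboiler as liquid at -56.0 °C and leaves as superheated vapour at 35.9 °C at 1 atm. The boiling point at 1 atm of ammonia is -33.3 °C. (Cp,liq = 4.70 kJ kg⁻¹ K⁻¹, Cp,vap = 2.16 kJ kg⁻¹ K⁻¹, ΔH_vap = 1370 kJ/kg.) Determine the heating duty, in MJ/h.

Q = 150000 MJ/h

liquid -56.0→-33.3 °C: 106.69 kJ/kg
vaporisation at -33.3 °C: 1370 kJ/kg
vapour -33.3→35.9 °C: 149.47 kJ/kg
Δh = 106.69 + 1370 + 149.47 = 1626.2 kJ/kg
Q = ṁ·Δh = 25.61 kg/s × 1626.2 kJ/kg = 41646 kJ/s
|Q| = 41646 kW = 149930 MJ/h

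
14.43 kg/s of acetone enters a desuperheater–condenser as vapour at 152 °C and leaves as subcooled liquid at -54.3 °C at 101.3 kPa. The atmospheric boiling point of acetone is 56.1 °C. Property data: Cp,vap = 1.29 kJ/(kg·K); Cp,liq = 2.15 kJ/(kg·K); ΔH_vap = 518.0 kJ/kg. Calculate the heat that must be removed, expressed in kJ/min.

Q_c = 761000 kJ/min

vapour 152→56.1 °C: -123.71 kJ/kg
condensation at 56.1 °C: -518 kJ/kg
liquid 56.1→-54.3 °C: -237.36 kJ/kg
Δh = -123.71 + -518 + -237.36 = -879.07 kJ/kg
Q = ṁ·Δh = 14.43 kg/s × -879.07 kJ/kg = -12685 kJ/s
|Q| = 12685 kW = 761100 kJ/min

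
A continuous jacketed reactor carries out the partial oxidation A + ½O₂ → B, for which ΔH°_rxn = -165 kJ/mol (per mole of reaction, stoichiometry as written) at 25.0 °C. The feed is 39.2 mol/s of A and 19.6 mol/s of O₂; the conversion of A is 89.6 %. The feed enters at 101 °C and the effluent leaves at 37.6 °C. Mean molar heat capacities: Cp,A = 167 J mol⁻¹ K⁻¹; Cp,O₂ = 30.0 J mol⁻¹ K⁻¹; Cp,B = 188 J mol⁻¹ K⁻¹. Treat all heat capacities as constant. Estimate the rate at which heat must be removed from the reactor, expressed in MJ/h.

Extent of reaction ξ = 0.896 × 39.2 = 35.123 mol/s
Reaction term: ξ·ΔH°_rxn = 35.123 × -165 = -5795.3 kJ/s
Sensible, feed 101→25 °C: -542.21 kJ/s
Outlet flows (mol/s): A 4.0768, O₂ 2.0384, B 35.123
Sensible, products 25→37.6 °C: 92.549 kJ/s
Q = ΔH = -6245 kJ/s = -6245 kW
Heat removed = 22482 MJ/h

Q_out = 22500 MJ/h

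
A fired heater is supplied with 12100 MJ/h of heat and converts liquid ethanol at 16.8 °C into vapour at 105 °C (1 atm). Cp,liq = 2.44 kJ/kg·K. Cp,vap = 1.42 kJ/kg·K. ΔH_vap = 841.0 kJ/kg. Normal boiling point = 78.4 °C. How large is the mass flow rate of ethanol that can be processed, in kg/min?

ṁ = 196 kg/min

Δh = 2.44×(78.4−16.8) + 841.0 + 1.42×(105−78.4) = 1029.1 kJ/kg
Q = 12100 MJ/h = 3361.1 kJ/s = 201670 kJ/min
ṁ = Q/Δh = 201670 / 1029.1 = 195.97 kg/min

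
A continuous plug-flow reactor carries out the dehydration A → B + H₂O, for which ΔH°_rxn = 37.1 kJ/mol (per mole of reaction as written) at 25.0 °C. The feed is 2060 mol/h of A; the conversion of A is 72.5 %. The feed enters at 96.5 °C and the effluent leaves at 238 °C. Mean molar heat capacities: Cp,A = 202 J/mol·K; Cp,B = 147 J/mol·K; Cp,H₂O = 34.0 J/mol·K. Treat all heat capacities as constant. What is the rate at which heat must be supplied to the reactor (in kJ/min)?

Extent of reaction ξ = 0.725 × 2060 = 1493.5 mol/h
Reaction term: ξ·ΔH°_rxn = 1493.5 × 37.1 = 55409 kJ/h
Sensible, feed 96.5→25 °C: -29753 kJ/h
Outlet flows (mol/h): A 566.5, B 1493.5, H₂O 1493.5
Sensible, products 25→238 °C: 81953 kJ/h
Q = ΔH = 107610 kJ/h = 29.892 kW
Heat supplied = 1793.5 kJ/min

Q_in = 1790 kJ/min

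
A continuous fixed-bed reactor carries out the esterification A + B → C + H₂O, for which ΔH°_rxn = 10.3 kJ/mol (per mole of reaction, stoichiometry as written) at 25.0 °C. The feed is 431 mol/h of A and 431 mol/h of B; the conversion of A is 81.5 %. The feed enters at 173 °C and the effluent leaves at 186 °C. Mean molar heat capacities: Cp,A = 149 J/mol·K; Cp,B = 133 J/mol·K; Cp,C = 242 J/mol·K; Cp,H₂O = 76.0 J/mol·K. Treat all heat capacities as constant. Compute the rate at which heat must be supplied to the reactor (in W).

Q_in = 2010 W

Extent of reaction ξ = 0.815 × 431 = 351.26 mol/h
Reaction term: ξ·ΔH°_rxn = 351.26 × 10.3 = 3618 kJ/h
Sensible, feed 173→25 °C: -17988 kJ/h
Outlet flows (mol/h): A 79.735, B 79.735, C 351.26, H₂O 351.26
Sensible, products 25→186 °C: 21604 kJ/h
Q = ΔH = 7234 kJ/h = 2.0094 kW
Heat supplied = 2009.4 W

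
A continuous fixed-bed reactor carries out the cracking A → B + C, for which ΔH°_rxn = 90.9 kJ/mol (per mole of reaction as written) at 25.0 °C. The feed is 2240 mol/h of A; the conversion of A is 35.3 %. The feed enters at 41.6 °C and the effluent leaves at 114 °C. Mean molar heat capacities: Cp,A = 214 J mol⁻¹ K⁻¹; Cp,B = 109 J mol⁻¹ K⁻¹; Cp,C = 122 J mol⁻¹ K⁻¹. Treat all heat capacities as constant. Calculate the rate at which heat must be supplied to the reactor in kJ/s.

Extent of reaction ξ = 0.353 × 2240 = 790.72 mol/h
Reaction term: ξ·ΔH°_rxn = 790.72 × 90.9 = 71876 kJ/h
Sensible, feed 41.6→25 °C: -7957.4 kJ/h
Outlet flows (mol/h): A 1449.3, B 790.72, C 790.72
Sensible, products 25→114 °C: 43859 kJ/h
Q = ΔH = 107780 kJ/h = 29.938 kW
Heat supplied = 29.938 kJ/s

Q_in = 29.9 kJ/s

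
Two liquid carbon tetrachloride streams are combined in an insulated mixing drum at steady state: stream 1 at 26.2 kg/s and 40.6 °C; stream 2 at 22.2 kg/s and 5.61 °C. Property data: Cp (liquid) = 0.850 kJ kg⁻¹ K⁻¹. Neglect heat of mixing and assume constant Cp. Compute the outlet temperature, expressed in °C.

T_out = 24.6 °C

Adiabatic, steady state ⇒ Σ ṁᵢCp,ᵢ(T_out − Tᵢ) = 0
T_out = Σ ṁᵢCp,ᵢTᵢ / Σ ṁᵢCp,ᵢ
      = 1010 / 41.14 = 24.551 °C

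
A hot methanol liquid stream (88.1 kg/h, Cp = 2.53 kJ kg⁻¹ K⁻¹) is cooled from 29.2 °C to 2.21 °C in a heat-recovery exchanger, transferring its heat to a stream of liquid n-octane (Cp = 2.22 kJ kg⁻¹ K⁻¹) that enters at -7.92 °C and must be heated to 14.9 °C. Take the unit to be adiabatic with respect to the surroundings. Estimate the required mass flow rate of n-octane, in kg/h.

ṁ_c = 119 kg/h

Heat released by hot stream: Q = 88.1 × 2.53 × (29.2 − 2.21) = 6015.9 kJ/h
Energy balance on cold side (adiabatic exchanger): Q = ṁ_c·Cp_c·(T_c,out − T_c,in)
ṁ_c = 6015.9 / [2.22 × (14.9 − -7.92)] = 118.75 kg/h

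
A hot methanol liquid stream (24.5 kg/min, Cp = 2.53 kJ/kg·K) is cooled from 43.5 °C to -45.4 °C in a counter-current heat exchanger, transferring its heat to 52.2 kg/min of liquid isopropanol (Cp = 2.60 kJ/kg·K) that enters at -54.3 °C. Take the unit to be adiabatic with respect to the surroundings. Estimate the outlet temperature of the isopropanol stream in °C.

Heat released by hot stream: Q = 24.5 × 2.53 × (43.5 − -45.4) = 5510.5 kJ/min
Energy balance on cold side (adiabatic exchanger): Q = ṁ_c·Cp_c·(T_c,out − T_c,in)
T_c,out = -54.3 + 5510.5/(52.2 × 2.60) = -13.698 °C

T_c,out = -13.7 °C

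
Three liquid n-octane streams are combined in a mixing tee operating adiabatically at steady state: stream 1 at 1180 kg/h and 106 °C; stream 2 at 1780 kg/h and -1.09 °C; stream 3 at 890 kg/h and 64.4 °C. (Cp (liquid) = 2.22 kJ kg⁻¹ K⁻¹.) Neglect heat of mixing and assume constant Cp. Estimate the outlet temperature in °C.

Adiabatic, steady state ⇒ Σ ṁᵢCp,ᵢ(T_out − Tᵢ) = 0
Σ ṁᵢCp,ᵢTᵢ = 1180×2.22×106 + 1780×2.22×-1.09 + 890×2.22×64.4 = 400610
Σ ṁᵢCp,ᵢ = 1180×2.22 + 1780×2.22 + 890×2.22 = 8547
T_out = 400610 / 8547 = 46.872 °C

T_out = 46.9 °C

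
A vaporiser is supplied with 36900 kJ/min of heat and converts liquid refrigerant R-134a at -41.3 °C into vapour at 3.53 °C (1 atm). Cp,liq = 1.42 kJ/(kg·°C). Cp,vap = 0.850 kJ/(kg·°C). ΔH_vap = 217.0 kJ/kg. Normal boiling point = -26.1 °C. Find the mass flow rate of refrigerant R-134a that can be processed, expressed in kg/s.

Δh = 1.42×(-26.1−-41.3) + 217.0 + 0.850×(3.53−-26.1) = 263.77 kJ/kg
Q = 36900 kJ/min = 615 kJ/s = 615 kJ/s
ṁ = Q/Δh = 615 / 263.77 = 2.3316 kg/s

ṁ = 2.33 kg/s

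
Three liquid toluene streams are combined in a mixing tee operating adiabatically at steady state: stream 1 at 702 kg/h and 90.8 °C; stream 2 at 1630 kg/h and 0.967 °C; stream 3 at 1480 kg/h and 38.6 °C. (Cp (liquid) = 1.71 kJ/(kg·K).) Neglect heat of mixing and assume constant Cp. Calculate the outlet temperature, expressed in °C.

T_out = 32.1 °C

No heat crosses the boundary, so H_out = H_in.
Σ ṁᵢCp,ᵢTᵢ = 702×1.71×90.8 + 1630×1.71×0.967 + 1480×1.71×38.6 = 209380
Σ ṁᵢCp,ᵢ = 702×1.71 + 1630×1.71 + 1480×1.71 = 6518.5
T_out = 209380 / 6518.5 = 32.121 °C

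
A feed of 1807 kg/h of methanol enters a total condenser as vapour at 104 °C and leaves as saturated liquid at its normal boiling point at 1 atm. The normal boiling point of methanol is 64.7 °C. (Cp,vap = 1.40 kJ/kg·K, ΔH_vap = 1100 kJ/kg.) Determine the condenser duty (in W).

Q_c = 580000 W

vapour 104→64.7 °C: -55.02 kJ/kg
condensation at 64.7 °C: -1100 kJ/kg
Δh = -55.02 + -1100 = -1155 kJ/kg
Q = ṁ·Δh = 1807 kg/h × -1155 kJ/kg = -2.0871e+06 kJ/h
|Q| = 579.76 kW = 579760 W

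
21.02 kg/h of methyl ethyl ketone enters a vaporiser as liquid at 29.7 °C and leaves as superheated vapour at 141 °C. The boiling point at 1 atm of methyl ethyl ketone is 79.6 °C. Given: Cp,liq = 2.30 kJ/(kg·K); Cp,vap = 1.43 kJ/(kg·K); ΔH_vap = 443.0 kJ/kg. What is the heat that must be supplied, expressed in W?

liquid 29.7→79.6 °C: 114.77 kJ/kg
vaporisation at 79.6 °C: 443 kJ/kg
vapour 79.6→141 °C: 87.802 kJ/kg
Δh = 114.77 + 443 + 87.802 = 645.57 kJ/kg
Q = ṁ·Δh = 21.02 kg/h × 645.57 kJ/kg = 13570 kJ/h
|Q| = 3.7694 kW = 3769.4 W

Q = 3770 W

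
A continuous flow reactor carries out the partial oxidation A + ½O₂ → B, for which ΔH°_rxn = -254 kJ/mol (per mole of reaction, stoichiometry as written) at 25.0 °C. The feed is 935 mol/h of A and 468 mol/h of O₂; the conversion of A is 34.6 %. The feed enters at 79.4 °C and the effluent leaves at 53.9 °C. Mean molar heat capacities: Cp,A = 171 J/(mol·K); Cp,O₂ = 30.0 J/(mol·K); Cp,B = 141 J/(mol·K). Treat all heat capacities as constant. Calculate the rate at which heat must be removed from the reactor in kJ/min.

Q_out = 1450 kJ/min

Extent of reaction ξ = 0.346 × 935 = 323.51 mol/h
Reaction term: ξ·ΔH°_rxn = 323.51 × -254 = -82172 kJ/h
Sensible, feed 79.4→25 °C: -9461.5 kJ/h
Outlet flows (mol/h): A 611.49, O₂ 306.25, B 323.51
Sensible, products 25→53.9 °C: 4605.7 kJ/h
Q = ΔH = -87027 kJ/h = -24.174 kW
Heat removed = 1450.5 kJ/min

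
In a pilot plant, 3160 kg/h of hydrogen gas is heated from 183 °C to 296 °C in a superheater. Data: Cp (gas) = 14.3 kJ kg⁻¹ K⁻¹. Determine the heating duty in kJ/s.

Q = ṁ·Cp·ΔT = 3160 × 14.3 × (296 − 183) = 5.1062e+06 kJ/h
Converting: 5.1062e+06 / 3600 s = 1418.4 kW

Q = 1420 kJ/s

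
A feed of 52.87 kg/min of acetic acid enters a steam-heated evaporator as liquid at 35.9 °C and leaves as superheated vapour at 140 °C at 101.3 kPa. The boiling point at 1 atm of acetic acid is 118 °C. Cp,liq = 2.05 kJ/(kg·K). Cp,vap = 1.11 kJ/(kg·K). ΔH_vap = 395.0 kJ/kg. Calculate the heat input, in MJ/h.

Q = 1860 MJ/h

liquid 35.9→118 °C: 168.3 kJ/kg
vaporisation at 118 °C: 395 kJ/kg
vapour 118→140 °C: 24.42 kJ/kg
Δh = 168.3 + 395 + 24.42 = 587.73 kJ/kg
Q = ṁ·Δh = 52.87 kg/min × 587.73 kJ/kg = 31073 kJ/min
|Q| = 517.88 kW = 1864.4 MJ/h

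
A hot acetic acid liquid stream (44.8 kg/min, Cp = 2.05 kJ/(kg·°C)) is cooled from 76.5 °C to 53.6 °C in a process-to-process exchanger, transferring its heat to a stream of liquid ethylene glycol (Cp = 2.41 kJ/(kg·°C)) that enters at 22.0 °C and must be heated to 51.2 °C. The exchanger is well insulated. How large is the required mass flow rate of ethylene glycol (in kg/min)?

Heat released by hot stream: Q = 44.8 × 2.05 × (76.5 − 53.6) = 2103.1 kJ/min
Energy balance on cold side (adiabatic exchanger): Q = ṁ_c·Cp_c·(T_c,out − T_c,in)
ṁ_c = 2103.1 / [2.41 × (51.2 − 22.0)] = 29.886 kg/min

ṁ_c = 29.9 kg/min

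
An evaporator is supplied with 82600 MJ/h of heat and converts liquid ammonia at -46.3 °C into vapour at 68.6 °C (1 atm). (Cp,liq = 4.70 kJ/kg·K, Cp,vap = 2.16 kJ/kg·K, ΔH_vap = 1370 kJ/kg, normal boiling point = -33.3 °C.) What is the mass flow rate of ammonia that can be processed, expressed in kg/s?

ṁ = 13.9 kg/s

Δh = 4.70×(-33.3−-46.3) + 1370 + 2.16×(68.6−-33.3) = 1651.2 kJ/kg
Q = 82600 MJ/h = 22944 kJ/s = 22944 kJ/s
ṁ = Q/Δh = 22944 / 1651.2 = 13.896 kg/s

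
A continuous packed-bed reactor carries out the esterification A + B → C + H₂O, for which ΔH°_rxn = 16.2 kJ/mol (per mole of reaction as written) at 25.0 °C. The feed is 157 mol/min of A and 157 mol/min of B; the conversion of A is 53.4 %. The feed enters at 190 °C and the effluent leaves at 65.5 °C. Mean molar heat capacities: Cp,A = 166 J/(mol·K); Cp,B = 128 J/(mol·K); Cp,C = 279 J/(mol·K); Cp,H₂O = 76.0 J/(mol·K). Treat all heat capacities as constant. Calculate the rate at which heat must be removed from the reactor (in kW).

Extent of reaction ξ = 0.534 × 157 = 83.838 mol/min
Reaction term: ξ·ΔH°_rxn = 83.838 × 16.2 = 1358.2 kJ/min
Sensible, feed 190→25 °C: -7616.1 kJ/min
Outlet flows (mol/min): A 73.162, B 73.162, C 83.838, H₂O 83.838
Sensible, products 25→65.5 °C: 2076.5 kJ/min
Q = ΔH = -4181.4 kJ/min = -69.69 kW
Heat removed = 69.69 kW

Q_out = 69.7 kW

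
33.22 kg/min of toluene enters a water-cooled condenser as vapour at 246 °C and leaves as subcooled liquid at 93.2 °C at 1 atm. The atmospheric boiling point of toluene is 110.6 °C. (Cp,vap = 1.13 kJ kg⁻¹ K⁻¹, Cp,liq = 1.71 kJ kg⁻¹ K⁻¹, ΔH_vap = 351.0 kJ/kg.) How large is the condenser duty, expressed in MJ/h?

vapour 246→110.6 °C: -153 kJ/kg
condensation at 110.6 °C: -351 kJ/kg
liquid 110.6→93.2 °C: -29.754 kJ/kg
Δh = -153 + -351 + -29.754 = -533.76 kJ/kg
Q = ṁ·Δh = 33.22 kg/min × -533.76 kJ/kg = -17731 kJ/min
|Q| = 295.52 kW = 1063.9 MJ/h

Q_c = 1060 MJ/h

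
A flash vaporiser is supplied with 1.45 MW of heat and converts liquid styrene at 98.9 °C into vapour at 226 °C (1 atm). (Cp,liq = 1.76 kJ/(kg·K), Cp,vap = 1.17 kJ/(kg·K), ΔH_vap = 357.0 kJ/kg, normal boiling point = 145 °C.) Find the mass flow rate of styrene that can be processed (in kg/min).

Δh = 1.76×(145−98.9) + 357.0 + 1.17×(226−145) = 532.91 kJ/kg
Q = 1.45 MW = 1450 kJ/s = 87000 kJ/min
ṁ = Q/Δh = 87000 / 532.91 = 163.26 kg/min

ṁ = 163 kg/min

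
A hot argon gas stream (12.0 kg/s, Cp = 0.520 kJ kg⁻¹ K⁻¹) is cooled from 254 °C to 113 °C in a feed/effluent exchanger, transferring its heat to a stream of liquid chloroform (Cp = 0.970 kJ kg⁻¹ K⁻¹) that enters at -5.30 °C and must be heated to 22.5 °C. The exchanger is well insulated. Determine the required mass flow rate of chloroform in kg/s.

Heat released by hot stream: Q = 12.0 × 0.520 × (254 − 113) = 879.84 kJ/s
Energy balance on cold side (adiabatic exchanger): Q = ṁ_c·Cp_c·(T_c,out − T_c,in)
ṁ_c = 879.84 / [0.970 × (22.5 − -5.30)] = 32.628 kg/s

ṁ_c = 32.6 kg/s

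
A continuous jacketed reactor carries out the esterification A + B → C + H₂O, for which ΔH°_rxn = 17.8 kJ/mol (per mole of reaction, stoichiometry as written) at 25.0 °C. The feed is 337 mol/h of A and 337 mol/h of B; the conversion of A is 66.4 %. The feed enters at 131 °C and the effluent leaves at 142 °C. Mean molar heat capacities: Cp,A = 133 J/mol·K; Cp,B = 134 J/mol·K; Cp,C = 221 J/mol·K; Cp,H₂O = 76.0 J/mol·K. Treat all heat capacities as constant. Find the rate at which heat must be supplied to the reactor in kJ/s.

Q_in = 1.60 kJ/s

Extent of reaction ξ = 0.664 × 337 = 223.77 mol/h
Reaction term: ξ·ΔH°_rxn = 223.77 × 17.8 = 3983.1 kJ/h
Sensible, feed 131→25 °C: -9537.8 kJ/h
Outlet flows (mol/h): A 113.23, B 113.23, C 223.77, H₂O 223.77
Sensible, products 25→142 °C: 11313 kJ/h
Q = ΔH = 5758.3 kJ/h = 1.5995 kW
Heat supplied = 1.5995 kJ/s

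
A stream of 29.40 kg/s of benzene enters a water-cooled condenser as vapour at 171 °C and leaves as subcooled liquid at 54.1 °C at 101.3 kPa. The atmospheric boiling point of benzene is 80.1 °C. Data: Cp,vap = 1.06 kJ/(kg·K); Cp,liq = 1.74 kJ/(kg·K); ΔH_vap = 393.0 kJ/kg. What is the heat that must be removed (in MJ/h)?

vapour 171→80.1 °C: -96.354 kJ/kg
condensation at 80.1 °C: -393 kJ/kg
liquid 80.1→54.1 °C: -45.24 kJ/kg
Δh = -96.354 + -393 + -45.24 = -534.59 kJ/kg
Q = ṁ·Δh = 29.40 kg/s × -534.59 kJ/kg = -15717 kJ/s
|Q| = 15717 kW = 56581 MJ/h

Q_c = 56600 MJ/h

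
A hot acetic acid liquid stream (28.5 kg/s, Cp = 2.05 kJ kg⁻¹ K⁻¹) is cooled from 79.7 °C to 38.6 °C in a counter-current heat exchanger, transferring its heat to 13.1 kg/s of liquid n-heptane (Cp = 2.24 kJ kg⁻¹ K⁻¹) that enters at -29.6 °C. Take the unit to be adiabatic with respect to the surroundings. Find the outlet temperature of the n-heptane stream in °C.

Heat released by hot stream: Q = 28.5 × 2.05 × (79.7 − 38.6) = 2401.3 kJ/s
Energy balance on cold side (adiabatic exchanger): Q = ṁ_c·Cp_c·(T_c,out − T_c,in)
T_c,out = -29.6 + 2401.3/(13.1 × 2.24) = 52.232 °C

T_c,out = 52.2 °C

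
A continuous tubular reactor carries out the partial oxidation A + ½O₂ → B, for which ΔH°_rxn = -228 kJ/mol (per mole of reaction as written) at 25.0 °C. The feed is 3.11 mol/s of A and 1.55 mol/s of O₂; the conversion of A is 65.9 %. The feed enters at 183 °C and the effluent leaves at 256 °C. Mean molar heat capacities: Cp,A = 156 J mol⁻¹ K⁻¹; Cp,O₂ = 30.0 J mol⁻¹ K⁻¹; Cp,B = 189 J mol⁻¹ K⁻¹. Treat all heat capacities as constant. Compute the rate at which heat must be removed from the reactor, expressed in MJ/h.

Extent of reaction ξ = 0.659 × 3.11 = 2.0495 mol/s
Reaction term: ξ·ΔH°_rxn = 2.0495 × -228 = -467.28 kJ/s
Sensible, feed 183→25 °C: -84.002 kJ/s
Outlet flows (mol/s): A 1.0605, O₂ 0.52526, B 2.0495
Sensible, products 25→256 °C: 131.34 kJ/s
Q = ΔH = -419.95 kJ/s = -419.95 kW
Heat removed = 1511.8 MJ/h

Q_out = 1510 MJ/h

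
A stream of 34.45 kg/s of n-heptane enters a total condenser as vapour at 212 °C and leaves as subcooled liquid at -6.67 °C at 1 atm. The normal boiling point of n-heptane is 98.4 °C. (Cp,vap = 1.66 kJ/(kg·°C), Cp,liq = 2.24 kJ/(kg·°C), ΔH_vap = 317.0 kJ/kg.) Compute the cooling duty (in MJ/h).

Q_c = 91900 MJ/h

vapour 212→98.4 °C: -188.58 kJ/kg
condensation at 98.4 °C: -317 kJ/kg
liquid 98.4→-6.67 °C: -235.36 kJ/kg
Δh = -188.58 + -317 + -235.36 = -740.93 kJ/kg
Q = ṁ·Δh = 34.45 kg/s × -740.93 kJ/kg = -25525 kJ/s
|Q| = 25525 kW = 91890 MJ/h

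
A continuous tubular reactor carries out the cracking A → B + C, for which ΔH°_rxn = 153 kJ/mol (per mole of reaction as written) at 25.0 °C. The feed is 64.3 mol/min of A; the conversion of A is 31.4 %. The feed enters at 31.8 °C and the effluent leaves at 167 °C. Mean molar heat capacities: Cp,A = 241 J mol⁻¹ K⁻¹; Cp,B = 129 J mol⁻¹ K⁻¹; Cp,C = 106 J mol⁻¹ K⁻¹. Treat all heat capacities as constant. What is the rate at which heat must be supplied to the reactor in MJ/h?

Q_in = 310 MJ/h

Extent of reaction ξ = 0.314 × 64.3 = 20.19 mol/min
Reaction term: ξ·ΔH°_rxn = 20.19 × 153 = 3089.1 kJ/min
Sensible, feed 31.8→25 °C: -105.37 kJ/min
Outlet flows (mol/min): A 44.11, B 20.19, C 20.19
Sensible, products 25→167 °C: 2183.3 kJ/min
Q = ΔH = 5167 kJ/min = 86.117 kW
Heat supplied = 310.02 MJ/h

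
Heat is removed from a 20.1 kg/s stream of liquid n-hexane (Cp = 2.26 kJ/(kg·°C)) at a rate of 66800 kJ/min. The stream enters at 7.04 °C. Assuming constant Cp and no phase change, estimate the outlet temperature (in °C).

Q = 66800 kJ/min = 1113.3 kJ/s
ΔT = Q/(ṁ·Cp) = 1113.3/(20.1×2.26) = 24.509 K
T_out = 7.04 − 24.509 = -17.469 °C

T_out = -17.5 °C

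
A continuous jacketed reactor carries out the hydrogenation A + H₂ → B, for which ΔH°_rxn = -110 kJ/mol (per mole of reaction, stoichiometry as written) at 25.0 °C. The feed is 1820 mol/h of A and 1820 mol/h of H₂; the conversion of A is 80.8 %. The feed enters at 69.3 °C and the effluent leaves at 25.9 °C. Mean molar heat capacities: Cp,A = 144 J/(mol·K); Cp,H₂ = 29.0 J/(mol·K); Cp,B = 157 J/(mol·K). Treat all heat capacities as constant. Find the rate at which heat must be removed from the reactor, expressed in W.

Extent of reaction ξ = 0.808 × 1820 = 1470.6 mol/h
Reaction term: ξ·ΔH°_rxn = 1470.6 × -110 = -161760 kJ/h
Sensible, feed 69.3→25 °C: -13948 kJ/h
Outlet flows (mol/h): A 349.44, H₂ 349.44, B 1470.6
Sensible, products 25→25.9 °C: 262.2 kJ/h
Q = ΔH = -175450 kJ/h = -48.735 kW
Heat removed = 48735 W

Q_out = 48700 W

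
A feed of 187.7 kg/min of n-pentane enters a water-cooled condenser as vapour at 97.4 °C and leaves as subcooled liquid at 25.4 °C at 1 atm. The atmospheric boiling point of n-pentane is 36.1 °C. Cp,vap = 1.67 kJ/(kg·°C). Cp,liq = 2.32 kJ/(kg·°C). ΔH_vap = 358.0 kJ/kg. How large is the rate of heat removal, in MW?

vapour 97.4→36.1 °C: -102.37 kJ/kg
condensation at 36.1 °C: -358 kJ/kg
liquid 36.1→25.4 °C: -24.824 kJ/kg
Δh = -102.37 + -358 + -24.824 = -485.19 kJ/kg
Q = ṁ·Δh = 187.7 kg/min × -485.19 kJ/kg = -91071 kJ/min
|Q| = 1517.9 kW = 1.5179 MW

Q_c = 1.52 MW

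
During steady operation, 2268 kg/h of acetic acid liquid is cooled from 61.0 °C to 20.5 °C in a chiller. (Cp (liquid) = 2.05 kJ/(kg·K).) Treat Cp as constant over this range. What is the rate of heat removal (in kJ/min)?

Q_c = 3140 kJ/min

Q = ṁ·Cp·ΔT = 2268 × 2.05 × (20.5 − 61.0) = -188300 kJ/h
Converting: 188300 / 3600 s = 52.306 kW
Cooling duty = 3138.3 kJ/min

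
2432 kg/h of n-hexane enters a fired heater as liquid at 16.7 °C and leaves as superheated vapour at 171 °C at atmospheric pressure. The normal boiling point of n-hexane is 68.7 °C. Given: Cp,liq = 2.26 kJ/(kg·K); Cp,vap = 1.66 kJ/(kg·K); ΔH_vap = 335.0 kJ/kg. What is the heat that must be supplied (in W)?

Q = 420000 W

liquid 16.7→68.7 °C: 117.52 kJ/kg
vaporisation at 68.7 °C: 335 kJ/kg
vapour 68.7→171 °C: 169.82 kJ/kg
Δh = 117.52 + 335 + 169.82 = 622.34 kJ/kg
Q = ṁ·Δh = 2432 kg/h × 622.34 kJ/kg = 1.5135e+06 kJ/h
|Q| = 420.42 kW = 420420 W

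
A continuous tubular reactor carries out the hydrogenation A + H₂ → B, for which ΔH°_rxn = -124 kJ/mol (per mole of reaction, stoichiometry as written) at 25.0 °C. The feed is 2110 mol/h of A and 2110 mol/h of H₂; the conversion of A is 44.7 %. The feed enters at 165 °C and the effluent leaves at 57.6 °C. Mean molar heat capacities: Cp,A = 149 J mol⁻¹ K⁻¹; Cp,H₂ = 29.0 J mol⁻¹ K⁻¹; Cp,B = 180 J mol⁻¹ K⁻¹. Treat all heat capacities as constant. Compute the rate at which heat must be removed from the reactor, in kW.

Extent of reaction ξ = 0.447 × 2110 = 943.17 mol/h
Reaction term: ξ·ΔH°_rxn = 943.17 × -124 = -116950 kJ/h
Sensible, feed 165→25 °C: -52581 kJ/h
Outlet flows (mol/h): A 1166.8, H₂ 1166.8, B 943.17
Sensible, products 25→57.6 °C: 12305 kJ/h
Q = ΔH = -157230 kJ/h = -43.675 kW
Heat removed = 43.675 kW

Q_out = 43.7 kW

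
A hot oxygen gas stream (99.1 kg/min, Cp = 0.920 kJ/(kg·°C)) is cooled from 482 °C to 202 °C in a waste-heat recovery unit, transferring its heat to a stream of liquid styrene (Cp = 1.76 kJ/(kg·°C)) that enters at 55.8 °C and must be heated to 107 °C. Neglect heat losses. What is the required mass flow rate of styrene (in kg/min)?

Heat released by hot stream: Q = 99.1 × 0.920 × (482 − 202) = 25528 kJ/min
Energy balance on cold side (adiabatic exchanger): Q = ṁ_c·Cp_c·(T_c,out − T_c,in)
ṁ_c = 25528 / [1.76 × (107 − 55.8)] = 283.29 kg/min

ṁ_c = 283 kg/min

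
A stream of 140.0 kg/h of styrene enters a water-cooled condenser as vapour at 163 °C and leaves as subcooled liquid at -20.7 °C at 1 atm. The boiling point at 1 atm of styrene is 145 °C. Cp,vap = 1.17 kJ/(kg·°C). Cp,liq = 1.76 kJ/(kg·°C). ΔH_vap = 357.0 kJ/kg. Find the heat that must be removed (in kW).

Q_c = 26.0 kW

vapour 163→145 °C: -21.06 kJ/kg
condensation at 145 °C: -357 kJ/kg
liquid 145→-20.7 °C: -291.63 kJ/kg
Δh = -21.06 + -357 + -291.63 = -669.69 kJ/kg
Q = ṁ·Δh = 140.0 kg/h × -669.69 kJ/kg = -93757 kJ/h
|Q| = 26.044 kW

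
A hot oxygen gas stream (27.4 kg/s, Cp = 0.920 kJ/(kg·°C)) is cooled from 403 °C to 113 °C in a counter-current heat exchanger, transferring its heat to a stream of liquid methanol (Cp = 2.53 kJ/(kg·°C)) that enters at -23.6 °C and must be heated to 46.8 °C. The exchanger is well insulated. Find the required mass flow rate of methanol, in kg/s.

ṁ_c = 41.0 kg/s

Heat released by hot stream: Q = 27.4 × 0.920 × (403 − 113) = 7310.3 kJ/s
Energy balance on cold side (adiabatic exchanger): Q = ṁ_c·Cp_c·(T_c,out − T_c,in)
ṁ_c = 7310.3 / [2.53 × (46.8 − -23.6)] = 41.043 kg/s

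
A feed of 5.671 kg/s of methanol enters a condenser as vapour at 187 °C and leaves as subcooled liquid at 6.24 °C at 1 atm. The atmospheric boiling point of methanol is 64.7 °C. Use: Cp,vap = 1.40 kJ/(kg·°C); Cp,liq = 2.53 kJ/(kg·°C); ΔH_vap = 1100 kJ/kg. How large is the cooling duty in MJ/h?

vapour 187→64.7 °C: -171.22 kJ/kg
condensation at 64.7 °C: -1100 kJ/kg
liquid 64.7→6.24 °C: -147.9 kJ/kg
Δh = -171.22 + -1100 + -147.9 = -1419.1 kJ/kg
Q = ṁ·Δh = 5.671 kg/s × -1419.1 kJ/kg = -8047.9 kJ/s
|Q| = 8047.9 kW = 28972 MJ/h

Q_c = 29000 MJ/h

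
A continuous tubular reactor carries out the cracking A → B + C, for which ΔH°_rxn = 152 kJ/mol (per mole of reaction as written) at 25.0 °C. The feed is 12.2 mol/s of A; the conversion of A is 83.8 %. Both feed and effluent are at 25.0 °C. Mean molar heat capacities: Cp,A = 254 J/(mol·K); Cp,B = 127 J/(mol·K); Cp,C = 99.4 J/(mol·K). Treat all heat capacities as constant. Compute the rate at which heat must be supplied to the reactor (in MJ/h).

Q_in = 5590 MJ/h

Extent of reaction ξ = 0.838 × 12.2 = 10.224 mol/s
Reaction term: ξ·ΔH°_rxn = 10.224 × 152 = 1554 kJ/s
Q = ΔH = 1554 kJ/s = 1554 kW
Heat supplied = 5594.4 MJ/h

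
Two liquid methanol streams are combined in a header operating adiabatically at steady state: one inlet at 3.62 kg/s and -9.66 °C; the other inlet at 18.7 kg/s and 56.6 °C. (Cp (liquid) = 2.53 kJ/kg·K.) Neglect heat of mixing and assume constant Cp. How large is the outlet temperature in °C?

Energy balance with Q = 0: Σ ṁᵢCp,ᵢ(T_out − Tᵢ) = 0
T_out = Σ ṁᵢCp,ᵢTᵢ / Σ ṁᵢCp,ᵢ
      = 2589.3 / 56.47 = 45.854 °C

T_out = 45.9 °C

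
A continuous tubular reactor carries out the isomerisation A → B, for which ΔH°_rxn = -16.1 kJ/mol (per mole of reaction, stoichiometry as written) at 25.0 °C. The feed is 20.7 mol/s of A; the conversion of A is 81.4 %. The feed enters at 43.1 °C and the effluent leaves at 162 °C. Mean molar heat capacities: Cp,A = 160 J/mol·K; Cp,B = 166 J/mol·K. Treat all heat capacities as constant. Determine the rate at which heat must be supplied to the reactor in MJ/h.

Q_in = 491 MJ/h

Extent of reaction ξ = 0.814 × 20.7 = 16.85 mol/s
Reaction term: ξ·ΔH°_rxn = 16.85 × -16.1 = -271.28 kJ/s
Sensible, feed 43.1→25 °C: -59.947 kJ/s
Outlet flows (mol/s): A 3.8502, B 16.85
Sensible, products 25→162 °C: 467.59 kJ/s
Q = ΔH = 136.37 kJ/s = 136.37 kW
Heat supplied = 490.92 MJ/h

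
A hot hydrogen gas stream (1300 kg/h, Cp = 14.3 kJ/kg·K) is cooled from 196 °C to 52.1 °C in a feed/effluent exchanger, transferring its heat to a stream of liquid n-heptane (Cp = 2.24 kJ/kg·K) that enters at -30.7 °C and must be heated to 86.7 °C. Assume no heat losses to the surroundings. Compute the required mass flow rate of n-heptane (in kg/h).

ṁ_c = 10200 kg/h

Heat released by hot stream: Q = 1300 × 14.3 × (196 − 52.1) = 2.6751e+06 kJ/h
Energy balance on cold side (adiabatic exchanger): Q = ṁ_c·Cp_c·(T_c,out − T_c,in)
ṁ_c = 2.6751e+06 / [2.24 × (86.7 − -30.7)] = 10172 kg/h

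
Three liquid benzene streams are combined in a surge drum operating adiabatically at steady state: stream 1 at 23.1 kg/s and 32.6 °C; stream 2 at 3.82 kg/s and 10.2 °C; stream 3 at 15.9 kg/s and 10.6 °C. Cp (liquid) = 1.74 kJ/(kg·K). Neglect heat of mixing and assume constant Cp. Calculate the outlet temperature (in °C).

T_out = 22.4 °C

Energy balance with Q = 0: Σ ṁᵢCp,ᵢ(T_out − Tᵢ) = 0
T_out = Σ ṁᵢCp,ᵢTᵢ / Σ ṁᵢCp,ᵢ
      = 1671.4 / 74.507 = 22.433 °C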